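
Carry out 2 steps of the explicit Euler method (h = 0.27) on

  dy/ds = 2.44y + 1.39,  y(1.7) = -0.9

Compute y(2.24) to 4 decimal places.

-1.4786

Euler: y_{n+1} = y_n + h·f(s_n, y_n).
s=1.700000, y=-0.900000: f=-0.806000 → y ← -0.900000 + 0.27·(-0.806000) = -1.117620
s=1.970000, y=-1.117620: f=-1.336993 → y ← -1.117620 + 0.27·(-1.336993) = -1.478608
y(2.24) ≈ -1.4786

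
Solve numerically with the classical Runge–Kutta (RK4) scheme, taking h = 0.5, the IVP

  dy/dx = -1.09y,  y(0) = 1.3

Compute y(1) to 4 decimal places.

0.4376

RK4: k1 = f(x_n, y_n); k2 = f(x_n + h/2, y_n + (h/2)·k1); k3 = f(x_n + h/2, y_n + (h/2)·k2); k4 = f(x_n + h, y_n + h·k3); y_{n+1} = y_n + (h/6)·(k1 + 2k2 + 2k3 + k4).
x=0.000000, y=1.300000:
  k1 = f(0.000000, 1.300000) = -1.417000
  k2 = f(0.250000, 0.945750) = -1.030868
  k3 = f(0.250000, 1.042283) = -1.136089
  k4 = f(0.500000, 0.731956) = -0.797832
  y ← 1.300000 + (0.5/6)·(k1 + 2k2 + 2k3 + k4) = 0.754271
x=0.500000, y=0.754271:
  k1 = f(0.500000, 0.754271) = -0.822156
  k2 = f(0.750000, 0.548732) = -0.598118
  k3 = f(0.750000, 0.604742) = -0.659169
  k4 = f(1.000000, 0.424687) = -0.462909
  y ← 0.754271 + (0.5/6)·(k1 + 2k2 + 2k3 + k4) = 0.437635
y(1) ≈ 0.4376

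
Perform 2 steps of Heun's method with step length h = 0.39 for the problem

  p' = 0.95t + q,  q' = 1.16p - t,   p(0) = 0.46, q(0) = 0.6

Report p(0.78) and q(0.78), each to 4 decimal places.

1.3712, 1.0238

Heun on (p,q): k1 = f(t_n, state_n); k2 = f(t_n + h, state_n + h·k1); state_{n+1} = state_n + (h/2)·(k1 + k2).
0.000000: (0.460000, 0.600000)
  k1 = (0.600000, 0.533600)
  predictor → (0.694000, 0.808104)
  k2 = (1.178604, 0.415040)
  → (0.806828, 0.784985)
0.390000: (0.806828, 0.784985)
  k1 = (1.155485, 0.545920)
  predictor → (1.257467, 0.997894)
  k2 = (1.738894, 0.678662)
  → (1.371232, 1.023778)
(p(0.78), q(0.78)) ≈ (1.3712, 1.0238)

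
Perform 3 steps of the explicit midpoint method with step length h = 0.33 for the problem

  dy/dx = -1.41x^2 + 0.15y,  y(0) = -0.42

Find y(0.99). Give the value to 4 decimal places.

Midpoint: k1 = f(x_n, y_n); k2 = f(x_n + h/2, y_n + (h/2)·k1); y_{n+1} = y_n + h·k2.
x=0.000000, y=-0.420000:
  k1 = f(0.000000, -0.420000) = -0.063000
  k2 = f(0.165000, -0.430395) = -0.102946
  y ← -0.420000 + 0.33·(-0.102946) = -0.453972
x=0.330000, y=-0.453972:
  k1 = f(0.330000, -0.453972) = -0.221645
  k2 = f(0.495000, -0.490544) = -0.419067
  y ← -0.453972 + 0.33·(-0.419067) = -0.592264
x=0.660000, y=-0.592264:
  k1 = f(0.660000, -0.592264) = -0.703036
  k2 = f(0.825000, -0.708265) = -1.065921
  y ← -0.592264 + 0.33·(-1.065921) = -0.944018
y(0.99) ≈ -0.9440

-0.9440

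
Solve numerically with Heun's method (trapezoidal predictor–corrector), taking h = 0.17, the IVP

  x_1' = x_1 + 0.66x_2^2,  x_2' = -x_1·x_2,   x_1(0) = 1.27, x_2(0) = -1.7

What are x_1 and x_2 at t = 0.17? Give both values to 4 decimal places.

Heun on (x_1,x_2): k1 = f(t_n, state_n); k2 = f(t_n + h, state_n + h·k1); state_{n+1} = state_n + (h/2)·(k1 + k2).
0.000000: (1.270000, -1.700000)
  k1 = (3.177400, 2.159000)
  predictor → (1.810158, -1.332970)
  k2 = (2.982852, 2.412886)
  → (1.793621, -1.311390)
(x_1(0.17), x_2(0.17)) ≈ (1.7936, -1.3114)

1.7936, -1.3114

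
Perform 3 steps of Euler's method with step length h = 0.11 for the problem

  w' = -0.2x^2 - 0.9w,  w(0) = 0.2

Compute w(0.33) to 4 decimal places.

0.1450

Euler: w_{n+1} = w_n + h·f(x_n, w_n).
x=0.000000, w=0.200000: f=-0.180000 → w ← 0.200000 + 0.11·(-0.180000) = 0.180200
x=0.110000, w=0.180200: f=-0.164600 → w ← 0.180200 + 0.11·(-0.164600) = 0.162094
x=0.220000, w=0.162094: f=-0.155565 → w ← 0.162094 + 0.11·(-0.155565) = 0.144982
w(0.33) ≈ 0.1450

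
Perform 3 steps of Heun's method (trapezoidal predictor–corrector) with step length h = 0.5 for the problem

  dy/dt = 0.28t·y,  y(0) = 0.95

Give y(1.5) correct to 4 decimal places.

1.2983

Heun: k1 = f(t_n, y_n); k2 = f(t_n + h, y_n + h·k1); y_{n+1} = y_n + (h/2)·(k1 + k2).
t=0.000000, y=0.950000:
  k1 = f(0.000000, 0.950000) = 0.000000
  k2 = f(0.500000, 0.950000) = 0.133000
  y ← 0.950000 + (0.5/2)·(0.000000 + 0.133000) = 0.983250
t=0.500000, y=0.983250:
  k1 = f(0.500000, 0.983250) = 0.137655
  k2 = f(1.000000, 1.052077) = 0.294582
  y ← 0.983250 + (0.5/2)·(0.137655 + 0.294582) = 1.091309
t=1.000000, y=1.091309:
  k1 = f(1.000000, 1.091309) = 0.305567
  k2 = f(1.500000, 1.244092) = 0.522519
  y ← 1.091309 + (0.5/2)·(0.305567 + 0.522519) = 1.298331
y(1.5) ≈ 1.2983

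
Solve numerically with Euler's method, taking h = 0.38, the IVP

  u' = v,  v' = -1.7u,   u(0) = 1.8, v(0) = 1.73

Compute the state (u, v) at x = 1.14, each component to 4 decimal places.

Euler on (u,v): u_{n+1} = u_n + h·u', v_{n+1} = v_n + h·v'.
0.000000: (1.800000, 1.730000); f=(1.730000, -3.060000) → (2.457400, 0.567200)
0.380000: (2.457400, 0.567200); f=(0.567200, -4.177580) → (2.672936, -1.020280)
0.760000: (2.672936, -1.020280); f=(-1.020280, -4.543991) → (2.285229, -2.746997)
(u(1.14), v(1.14)) ≈ (2.2852, -2.7470)

2.2852, -2.7470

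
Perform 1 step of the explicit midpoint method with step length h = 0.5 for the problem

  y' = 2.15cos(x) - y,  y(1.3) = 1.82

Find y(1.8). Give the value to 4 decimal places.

Midpoint: k1 = f(x_n, y_n); k2 = f(x_n + h/2, y_n + (h/2)·k1); y_{n+1} = y_n + h·k2.
x=1.300000, y=1.820000:
  k1 = f(1.300000, 1.820000) = -1.244878
  k2 = f(1.550000, 1.508781) = -1.464072
  y ← 1.820000 + 0.5·(-1.464072) = 1.087964
y(1.8) ≈ 1.0880

1.0880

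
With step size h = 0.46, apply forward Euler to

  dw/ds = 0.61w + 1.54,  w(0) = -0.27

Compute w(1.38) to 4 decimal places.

Euler: w_{n+1} = w_n + h·f(s_n, w_n).
s=0.000000, w=-0.270000: f=1.375300 → w ← -0.270000 + 0.46·1.375300 = 0.362638
s=0.460000, w=0.362638: f=1.761209 → w ← 0.362638 + 0.46·1.761209 = 1.172794
s=0.920000, w=1.172794: f=2.255404 → w ← 1.172794 + 0.46·2.255404 = 2.210280
w(1.38) ≈ 2.2103

2.2103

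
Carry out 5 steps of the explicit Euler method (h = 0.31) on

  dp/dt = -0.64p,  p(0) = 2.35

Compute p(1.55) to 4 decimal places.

0.7778

Euler: p_{n+1} = p_n + h·f(t_n, p_n).
t=0.000000, p=2.350000: f=-1.504000 → p ← 2.350000 + 0.31·(-1.504000) = 1.883760
t=0.310000, p=1.883760: f=-1.205606 → p ← 1.883760 + 0.31·(-1.205606) = 1.510022
t=0.620000, p=1.510022: f=-0.966414 → p ← 1.510022 + 0.31·(-0.966414) = 1.210434
t=0.930000, p=1.210434: f=-0.774678 → p ← 1.210434 + 0.31·(-0.774678) = 0.970284
t=1.240000, p=0.970284: f=-0.620982 → p ← 0.970284 + 0.31·(-0.620982) = 0.777779
p(1.55) ≈ 0.7778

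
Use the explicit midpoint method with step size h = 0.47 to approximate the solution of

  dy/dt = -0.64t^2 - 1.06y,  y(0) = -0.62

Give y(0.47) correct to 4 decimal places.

Midpoint: k1 = f(t_n, y_n); k2 = f(t_n + h/2, y_n + (h/2)·k1); y_{n+1} = y_n + h·k2.
t=0.000000, y=-0.620000:
  k1 = f(0.000000, -0.620000) = 0.657200
  k2 = f(0.235000, -0.465558) = 0.458147
  y ← -0.620000 + 0.47·0.458147 = -0.404671
y(0.47) ≈ -0.4047

-0.4047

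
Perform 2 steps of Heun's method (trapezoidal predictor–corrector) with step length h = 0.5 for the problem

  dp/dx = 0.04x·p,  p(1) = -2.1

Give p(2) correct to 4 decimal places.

Heun: k1 = f(x_n, p_n); k2 = f(x_n + h, p_n + h·k1); p_{n+1} = p_n + (h/2)·(k1 + k2).
x=1.000000, p=-2.100000:
  k1 = f(1.000000, -2.100000) = -0.084000
  k2 = f(1.500000, -2.142000) = -0.128520
  p ← -2.100000 + (0.5/2)·(-0.084000 + (-0.128520)) = -2.153130
x=1.500000, p=-2.153130:
  k1 = f(1.500000, -2.153130) = -0.129188
  k2 = f(2.000000, -2.217724) = -0.177418
  p ← -2.153130 + (0.5/2)·(-0.129188 + (-0.177418)) = -2.229781
p(2) ≈ -2.2298

-2.2298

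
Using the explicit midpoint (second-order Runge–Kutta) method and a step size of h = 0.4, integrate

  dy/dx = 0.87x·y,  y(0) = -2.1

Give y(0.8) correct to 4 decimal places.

Midpoint: k1 = f(x_n, y_n); k2 = f(x_n + h/2, y_n + (h/2)·k1); y_{n+1} = y_n + h·k2.
x=0.000000, y=-2.100000:
  k1 = f(0.000000, -2.100000) = 0.000000
  k2 = f(0.200000, -2.100000) = -0.365400
  y ← -2.100000 + 0.4·(-0.365400) = -2.246160
x=0.400000, y=-2.246160:
  k1 = f(0.400000, -2.246160) = -0.781664
  k2 = f(0.600000, -2.402493) = -1.254101
  y ← -2.246160 + 0.4·(-1.254101) = -2.747800
y(0.8) ≈ -2.7478

-2.7478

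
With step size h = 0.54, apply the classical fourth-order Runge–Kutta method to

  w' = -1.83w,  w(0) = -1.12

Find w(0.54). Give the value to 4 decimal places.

-0.4244

RK4: k1 = f(x_n, w_n); k2 = f(x_n + h/2, w_n + (h/2)·k1); k3 = f(x_n + h/2, w_n + (h/2)·k2); k4 = f(x_n + h, w_n + h·k3); w_{n+1} = w_n + (h/6)·(k1 + 2k2 + 2k3 + k4).
x=0.000000, w=-1.120000:
  k1 = f(0.000000, -1.120000) = 2.049600
  k2 = f(0.270000, -0.566608) = 1.036893
  k3 = f(0.270000, -0.840039) = 1.537271
  k4 = f(0.540000, -0.289873) = 0.530468
  w ← -1.120000 + (0.54/6)·(k1 + 2k2 + 2k3 + k4) = -0.424444
w(0.54) ≈ -0.4244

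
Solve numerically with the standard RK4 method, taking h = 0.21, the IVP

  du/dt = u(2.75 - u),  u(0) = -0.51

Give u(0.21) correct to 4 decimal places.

RK4: k1 = f(t_n, u_n); k2 = f(t_n + h/2, u_n + (h/2)·k1); k3 = f(t_n + h/2, u_n + (h/2)·k2); k4 = f(t_n + h, u_n + h·k3); u_{n+1} = u_n + (h/6)·(k1 + 2k2 + 2k3 + k4).
t=0.000000, u=-0.510000:
  k1 = f(0.000000, -0.510000) = -1.662600
  k2 = f(0.105000, -0.684573) = -2.351216
  k3 = f(0.105000, -0.756878) = -2.654277
  k4 = f(0.210000, -1.067398) = -4.074684
  u ← -0.510000 + (0.21/6)·(k1 + 2k2 + 2k3 + k4) = -1.061189
u(0.21) ≈ -1.0612

-1.0612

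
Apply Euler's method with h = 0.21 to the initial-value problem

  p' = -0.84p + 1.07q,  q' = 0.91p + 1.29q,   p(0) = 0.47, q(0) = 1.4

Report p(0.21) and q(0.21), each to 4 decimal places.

Euler on (p,q): p_{n+1} = p_n + h·p', q_{n+1} = q_n + h·q'.
0.000000: (0.470000, 1.400000); f=(1.103200, 2.233700) → (0.701672, 1.869077)
(p(0.21), q(0.21)) ≈ (0.7017, 1.8691)

0.7017, 1.8691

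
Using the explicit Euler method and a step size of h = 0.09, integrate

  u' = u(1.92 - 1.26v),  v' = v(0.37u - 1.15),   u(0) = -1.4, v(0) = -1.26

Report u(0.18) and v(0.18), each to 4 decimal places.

-2.3839, -0.8943

Euler on (u,v): u_{n+1} = u_n + h·u', v_{n+1} = v_n + h·v'.
0.000000: (-1.400000, -1.260000); f=(-4.910640, 2.101680) → (-1.841958, -1.070849)
0.090000: (-1.841958, -1.070849); f=(-6.021856, 1.961286) → (-2.383925, -0.894333)
(u(0.18), v(0.18)) ≈ (-2.3839, -0.8943)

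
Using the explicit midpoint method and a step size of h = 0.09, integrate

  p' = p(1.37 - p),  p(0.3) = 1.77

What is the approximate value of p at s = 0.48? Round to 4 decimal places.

1.6645

Midpoint: k1 = f(s_n, p_n); k2 = f(s_n + h/2, p_n + (h/2)·k1); p_{n+1} = p_n + h·k2.
s=0.300000, p=1.770000:
  k1 = f(0.300000, 1.770000) = -0.708000
  k2 = f(0.345000, 1.738140) = -0.639879
  p ← 1.770000 + 0.09·(-0.639879) = 1.712411
s=0.390000, p=1.712411:
  k1 = f(0.390000, 1.712411) = -0.586348
  k2 = f(0.435000, 1.686025) = -0.532827
  p ← 1.712411 + 0.09·(-0.532827) = 1.664457
p(0.48) ≈ 1.6645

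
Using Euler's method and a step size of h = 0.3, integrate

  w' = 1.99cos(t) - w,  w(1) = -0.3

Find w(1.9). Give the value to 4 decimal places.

Euler: w_{n+1} = w_n + h·f(t_n, w_n).
t=1.000000, w=-0.300000: f=1.375202 → w ← -0.300000 + 0.3·1.375202 = 0.112560
t=1.300000, w=0.112560: f=0.419762 → w ← 0.112560 + 0.3·0.419762 = 0.238489
t=1.600000, w=0.238489: f=-0.296596 → w ← 0.238489 + 0.3·(-0.296596) = 0.149510
w(1.9) ≈ 0.1495

0.1495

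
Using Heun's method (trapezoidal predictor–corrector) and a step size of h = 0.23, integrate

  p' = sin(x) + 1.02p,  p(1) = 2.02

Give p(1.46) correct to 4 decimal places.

3.7534

Heun: k1 = f(x_n, p_n); k2 = f(x_n + h, p_n + h·k1); p_{n+1} = p_n + (h/2)·(k1 + k2).
x=1.000000, p=2.020000:
  k1 = f(1.000000, 2.020000) = 2.901871
  k2 = f(1.230000, 2.687430) = 3.683668
  p ← 2.020000 + (0.23/2)·(2.901871 + 3.683668) = 2.777337
x=1.230000, p=2.777337:
  k1 = f(1.230000, 2.777337) = 3.775372
  k2 = f(1.460000, 3.645673) = 4.712454
  p ← 2.777337 + (0.23/2)·(3.775372 + 4.712454) = 3.753437
p(1.46) ≈ 3.7534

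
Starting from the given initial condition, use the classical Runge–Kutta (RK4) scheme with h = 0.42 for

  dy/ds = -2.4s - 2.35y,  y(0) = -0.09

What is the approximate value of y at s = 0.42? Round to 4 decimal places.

RK4: k1 = f(s_n, y_n); k2 = f(s_n + h/2, y_n + (h/2)·k1); k3 = f(s_n + h/2, y_n + (h/2)·k2); k4 = f(s_n + h, y_n + h·k3); y_{n+1} = y_n + (h/6)·(k1 + 2k2 + 2k3 + k4).
s=0.000000, y=-0.090000:
  k1 = f(0.000000, -0.090000) = 0.211500
  k2 = f(0.210000, -0.045585) = -0.396875
  k3 = f(0.210000, -0.173344) = -0.096642
  k4 = f(0.420000, -0.130590) = -0.701114
  y ← -0.090000 + (0.42/6)·(k1 + 2k2 + 2k3 + k4) = -0.193365
y(0.42) ≈ -0.1934

-0.1934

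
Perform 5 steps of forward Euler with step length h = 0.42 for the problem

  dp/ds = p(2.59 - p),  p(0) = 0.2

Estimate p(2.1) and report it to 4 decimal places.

Euler: p_{n+1} = p_n + h·f(s_n, p_n).
s=0.000000, p=0.200000: f=0.478000 → p ← 0.200000 + 0.42·0.478000 = 0.400760
s=0.420000, p=0.400760: f=0.877360 → p ← 0.400760 + 0.42·0.877360 = 0.769251
s=0.840000, p=0.769251: f=1.400613 → p ← 0.769251 + 0.42·1.400613 = 1.357509
s=1.260000, p=1.357509: f=1.673118 → p ← 1.357509 + 0.42·1.673118 = 2.060218
s=1.680000, p=2.060218: f=1.091466 → p ← 2.060218 + 0.42·1.091466 = 2.518634
p(2.1) ≈ 2.5186

2.5186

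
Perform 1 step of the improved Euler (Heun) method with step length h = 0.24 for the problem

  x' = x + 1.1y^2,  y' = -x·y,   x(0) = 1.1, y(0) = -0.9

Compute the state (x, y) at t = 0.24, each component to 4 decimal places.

Heun on (x,y): k1 = f(t_n, state_n); k2 = f(t_n + h, state_n + h·k1); state_{n+1} = state_n + (h/2)·(k1 + k2).
0.000000: (1.100000, -0.900000)
  k1 = (1.991000, 0.990000)
  predictor → (1.577840, -0.662400)
  k2 = (2.060491, 1.045161)
  → (1.586179, -0.655781)
(x(0.24), y(0.24)) ≈ (1.5862, -0.6558)

1.5862, -0.6558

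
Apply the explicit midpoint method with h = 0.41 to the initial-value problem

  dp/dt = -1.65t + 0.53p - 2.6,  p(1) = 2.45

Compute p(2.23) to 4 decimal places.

-4.1432

Midpoint: k1 = f(t_n, p_n); k2 = f(t_n + h/2, p_n + (h/2)·k1); p_{n+1} = p_n + h·k2.
t=1.000000, p=2.450000:
  k1 = f(1.000000, 2.450000) = -2.951500
  k2 = f(1.205000, 1.844943) = -3.610430
  p ← 2.450000 + 0.41·(-3.610430) = 0.969724
t=1.410000, p=0.969724:
  k1 = f(1.410000, 0.969724) = -4.412547
  k2 = f(1.615000, 0.065151) = -5.230220
  p ← 0.969724 + 0.41·(-5.230220) = -1.174667
t=1.820000, p=-1.174667:
  k1 = f(1.820000, -1.174667) = -6.225573
  k2 = f(2.025000, -2.450909) = -7.240232
  p ← -1.174667 + 0.41·(-7.240232) = -4.143162
p(2.23) ≈ -4.1432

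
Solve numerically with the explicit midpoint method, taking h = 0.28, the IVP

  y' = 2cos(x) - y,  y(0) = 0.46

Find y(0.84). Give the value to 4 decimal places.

Midpoint: k1 = f(x_n, y_n); k2 = f(x_n + h/2, y_n + (h/2)·k1); y_{n+1} = y_n + h·k2.
x=0.000000, y=0.460000:
  k1 = f(0.000000, 0.460000) = 1.540000
  k2 = f(0.140000, 0.675600) = 1.304832
  y ← 0.460000 + 0.28·1.304832 = 0.825353
x=0.280000, y=0.825353:
  k1 = f(0.280000, 0.825353) = 1.096758
  k2 = f(0.420000, 0.978899) = 0.847279
  y ← 0.825353 + 0.28·0.847279 = 1.062591
x=0.560000, y=1.062591:
  k1 = f(0.560000, 1.062591) = 0.631919
  k2 = f(0.700000, 1.151060) = 0.378625
  y ← 1.062591 + 0.28·0.378625 = 1.168606
y(0.84) ≈ 1.1686

1.1686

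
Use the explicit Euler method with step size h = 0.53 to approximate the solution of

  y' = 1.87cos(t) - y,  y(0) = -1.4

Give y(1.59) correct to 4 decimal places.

Euler: y_{n+1} = y_n + h·f(t_n, y_n).
t=0.000000, y=-1.400000: f=3.270000 → y ← -1.400000 + 0.53·3.270000 = 0.333100
t=0.530000, y=0.333100: f=1.280349 → y ← 0.333100 + 0.53·1.280349 = 1.011685
t=1.060000, y=1.011685: f=-0.097494 → y ← 1.011685 + 0.53·(-0.097494) = 0.960013
y(1.59) ≈ 0.9600

0.9600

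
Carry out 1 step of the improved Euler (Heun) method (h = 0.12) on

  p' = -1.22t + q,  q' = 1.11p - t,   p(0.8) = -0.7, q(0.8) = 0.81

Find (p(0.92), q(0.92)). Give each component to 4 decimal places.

Heun on (p,q): k1 = f(t_n, state_n); k2 = f(t_n + h, state_n + h·k1); state_{n+1} = state_n + (h/2)·(k1 + k2).
0.800000: (-0.700000, 0.810000)
  k1 = (-0.166000, -1.577000)
  predictor → (-0.719920, 0.620760)
  k2 = (-0.501640, -1.719111)
  → (-0.740058, 0.612233)
(p(0.92), q(0.92)) ≈ (-0.7401, 0.6122)

-0.7401, 0.6122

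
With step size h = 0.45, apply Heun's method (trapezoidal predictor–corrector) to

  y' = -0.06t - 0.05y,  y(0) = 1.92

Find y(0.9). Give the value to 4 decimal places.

Heun: k1 = f(t_n, y_n); k2 = f(t_n + h, y_n + h·k1); y_{n+1} = y_n + (h/2)·(k1 + k2).
t=0.000000, y=1.920000:
  k1 = f(0.000000, 1.920000) = -0.096000
  k2 = f(0.450000, 1.876800) = -0.120840
  y ← 1.920000 + (0.45/2)·(-0.096000 + (-0.120840)) = 1.871211
t=0.450000, y=1.871211:
  k1 = f(0.450000, 1.871211) = -0.120561
  k2 = f(0.900000, 1.816959) = -0.144848
  y ← 1.871211 + (0.45/2)·(-0.120561 + (-0.144848)) = 1.811494
y(0.9) ≈ 1.8115

1.8115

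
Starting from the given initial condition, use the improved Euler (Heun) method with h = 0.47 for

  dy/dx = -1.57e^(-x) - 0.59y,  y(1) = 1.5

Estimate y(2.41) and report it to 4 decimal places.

0.3970

Heun: k1 = f(x_n, y_n); k2 = f(x_n + h, y_n + h·k1); y_{n+1} = y_n + (h/2)·(k1 + k2).
x=1.000000, y=1.500000:
  k1 = f(1.000000, 1.500000) = -1.462571
  k2 = f(1.470000, 0.812592) = -0.840412
  y ← 1.500000 + (0.47/2)·(-1.462571 + (-0.840412)) = 0.958799
x=1.470000, y=0.958799:
  k1 = f(1.470000, 0.958799) = -0.926674
  k2 = f(1.940000, 0.523262) = -0.534340
  y ← 0.958799 + (0.47/2)·(-0.926674 + (-0.534340)) = 0.615461
x=1.940000, y=0.615461:
  k1 = f(1.940000, 0.615461) = -0.588737
  k2 = f(2.410000, 0.338754) = -0.340875
  y ← 0.615461 + (0.47/2)·(-0.588737 + (-0.340875)) = 0.397002
y(2.41) ≈ 0.3970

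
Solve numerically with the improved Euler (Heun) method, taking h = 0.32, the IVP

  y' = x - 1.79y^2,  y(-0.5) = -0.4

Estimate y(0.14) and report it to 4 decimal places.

Heun: k1 = f(x_n, y_n); k2 = f(x_n + h, y_n + h·k1); y_{n+1} = y_n + (h/2)·(k1 + k2).
x=-0.500000, y=-0.400000:
  k1 = f(-0.500000, -0.400000) = -0.786400
  k2 = f(-0.180000, -0.651648) = -0.940115
  y ← -0.400000 + (0.32/2)·(-0.786400 + (-0.940115)) = -0.676242
x=-0.180000, y=-0.676242:
  k1 = f(-0.180000, -0.676242) = -0.998574
  k2 = f(0.140000, -0.995786) = -1.634945
  y ← -0.676242 + (0.32/2)·(-0.998574 + (-1.634945)) = -1.097605
y(0.14) ≈ -1.0976

-1.0976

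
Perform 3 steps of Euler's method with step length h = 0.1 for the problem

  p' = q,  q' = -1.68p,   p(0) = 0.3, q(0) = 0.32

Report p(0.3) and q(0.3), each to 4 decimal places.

Euler on (p,q): p_{n+1} = p_n + h·p', q_{n+1} = q_n + h·q'.
0.000000: (0.300000, 0.320000); f=(0.320000, -0.504000) → (0.332000, 0.269600)
0.100000: (0.332000, 0.269600); f=(0.269600, -0.557760) → (0.358960, 0.213824)
0.200000: (0.358960, 0.213824); f=(0.213824, -0.603053) → (0.380342, 0.153519)
(p(0.3), q(0.3)) ≈ (0.3803, 0.1535)

0.3803, 0.1535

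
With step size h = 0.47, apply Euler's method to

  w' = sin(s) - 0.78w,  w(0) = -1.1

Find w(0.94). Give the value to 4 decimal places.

Euler: w_{n+1} = w_n + h·f(s_n, w_n).
s=0.000000, w=-1.100000: f=0.858000 → w ← -1.100000 + 0.47·0.858000 = -0.696740
s=0.470000, w=-0.696740: f=0.996343 → w ← -0.696740 + 0.47·0.996343 = -0.228459
w(0.94) ≈ -0.2285

-0.2285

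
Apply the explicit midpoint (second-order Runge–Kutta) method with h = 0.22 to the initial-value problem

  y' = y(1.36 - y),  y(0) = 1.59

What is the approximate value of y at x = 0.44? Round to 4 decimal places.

Midpoint: k1 = f(x_n, y_n); k2 = f(x_n + h/2, y_n + (h/2)·k1); y_{n+1} = y_n + h·k2.
x=0.000000, y=1.590000:
  k1 = f(0.000000, 1.590000) = -0.365700
  k2 = f(0.110000, 1.549773) = -0.294105
  y ← 1.590000 + 0.22·(-0.294105) = 1.525297
x=0.220000, y=1.525297:
  k1 = f(0.220000, 1.525297) = -0.252127
  k2 = f(0.330000, 1.497563) = -0.206009
  y ← 1.525297 + 0.22·(-0.206009) = 1.479975
y(0.44) ≈ 1.4800

1.4800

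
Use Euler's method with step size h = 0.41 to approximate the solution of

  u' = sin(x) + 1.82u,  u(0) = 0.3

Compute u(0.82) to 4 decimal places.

1.0782

Euler: u_{n+1} = u_n + h·f(x_n, u_n).
x=0.000000, u=0.300000: f=0.546000 → u ← 0.300000 + 0.41·0.546000 = 0.523860
x=0.410000, u=0.523860: f=1.352035 → u ← 0.523860 + 0.41·1.352035 = 1.078194
u(0.82) ≈ 1.0782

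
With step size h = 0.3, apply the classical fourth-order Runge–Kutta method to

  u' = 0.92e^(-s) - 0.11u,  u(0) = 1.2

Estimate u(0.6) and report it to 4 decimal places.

RK4: k1 = f(s_n, u_n); k2 = f(s_n + h/2, u_n + (h/2)·k1); k3 = f(s_n + h/2, u_n + (h/2)·k2); k4 = f(s_n + h, u_n + h·k3); u_{n+1} = u_n + (h/6)·(k1 + 2k2 + 2k3 + k4).
s=0.000000, u=1.200000:
  k1 = f(0.000000, 1.200000) = 0.788000
  k2 = f(0.150000, 1.318200) = 0.646849
  k3 = f(0.150000, 1.297027) = 0.649178
  k4 = f(0.300000, 1.394753) = 0.528130
  u ← 1.200000 + (0.3/6)·(k1 + 2k2 + 2k3 + k4) = 1.395409
s=0.300000, u=1.395409:
  k1 = f(0.300000, 1.395409) = 0.528058
  k2 = f(0.450000, 1.474618) = 0.424410
  k3 = f(0.450000, 1.459071) = 0.426120
  k4 = f(0.600000, 1.523245) = 0.337350
  u ← 1.395409 + (0.3/6)·(k1 + 2k2 + 2k3 + k4) = 1.523733
u(0.6) ≈ 1.5237

1.5237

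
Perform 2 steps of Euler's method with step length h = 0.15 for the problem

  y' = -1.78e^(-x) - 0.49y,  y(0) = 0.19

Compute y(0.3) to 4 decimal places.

-0.3141

Euler: y_{n+1} = y_n + h·f(x_n, y_n).
x=0.000000, y=0.190000: f=-1.873100 → y ← 0.190000 + 0.15·(-1.873100) = -0.090965
x=0.150000, y=-0.090965: f=-1.487487 → y ← -0.090965 + 0.15·(-1.487487) = -0.314088
y(0.3) ≈ -0.3141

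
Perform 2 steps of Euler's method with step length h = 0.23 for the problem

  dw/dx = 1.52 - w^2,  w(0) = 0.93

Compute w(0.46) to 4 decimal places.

1.1617

Euler: w_{n+1} = w_n + h·f(x_n, w_n).
x=0.000000, w=0.930000: f=0.655100 → w ← 0.930000 + 0.23·0.655100 = 1.080673
x=0.230000, w=1.080673: f=0.352146 → w ← 1.080673 + 0.23·0.352146 = 1.161667
w(0.46) ≈ 1.1617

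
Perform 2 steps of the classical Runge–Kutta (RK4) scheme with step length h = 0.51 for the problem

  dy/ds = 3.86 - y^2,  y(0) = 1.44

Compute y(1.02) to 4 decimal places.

RK4: k1 = f(s_n, y_n); k2 = f(s_n + h/2, y_n + (h/2)·k1); k3 = f(s_n + h/2, y_n + (h/2)·k2); k4 = f(s_n + h, y_n + h·k3); y_{n+1} = y_n + (h/6)·(k1 + 2k2 + 2k3 + k4).
s=0.000000, y=1.440000:
  k1 = f(0.000000, 1.440000) = 1.786400
  k2 = f(0.255000, 1.895532) = 0.266958
  k3 = f(0.255000, 1.508074) = 1.585712
  k4 = f(0.510000, 2.248713) = -1.196710
  y ← 1.440000 + (0.51/6)·(k1 + 2k2 + 2k3 + k4) = 1.805078
s=0.510000, y=1.805078:
  k1 = f(0.510000, 1.805078) = 0.601695
  k2 = f(0.765000, 1.958510) = 0.024239
  k3 = f(0.765000, 1.811259) = 0.579342
  k4 = f(1.020000, 2.100542) = -0.552277
  y ← 1.805078 + (0.51/6)·(k1 + 2k2 + 2k3 + k4) = 1.911887
y(1.02) ≈ 1.9119

1.9119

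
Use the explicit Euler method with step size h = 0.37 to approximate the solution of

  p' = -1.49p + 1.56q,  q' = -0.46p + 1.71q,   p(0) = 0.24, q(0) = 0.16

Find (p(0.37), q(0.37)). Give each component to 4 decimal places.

Euler on (p,q): p_{n+1} = p_n + h·p', q_{n+1} = q_n + h·q'.
0.000000: (0.240000, 0.160000); f=(-0.108000, 0.163200) → (0.200040, 0.220384)
(p(0.37), q(0.37)) ≈ (0.2000, 0.2204)

0.2000, 0.2204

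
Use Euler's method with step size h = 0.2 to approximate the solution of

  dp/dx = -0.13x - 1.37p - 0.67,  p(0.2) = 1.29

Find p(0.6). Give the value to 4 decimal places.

Euler: p_{n+1} = p_n + h·f(x_n, p_n).
x=0.200000, p=1.290000: f=-2.463300 → p ← 1.290000 + 0.2·(-2.463300) = 0.797340
x=0.400000, p=0.797340: f=-1.814356 → p ← 0.797340 + 0.2·(-1.814356) = 0.434469
p(0.6) ≈ 0.4345

0.4345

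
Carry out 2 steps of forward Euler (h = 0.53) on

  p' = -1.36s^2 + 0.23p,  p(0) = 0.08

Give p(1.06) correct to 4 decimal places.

-0.1018

Euler: p_{n+1} = p_n + h·f(s_n, p_n).
s=0.000000, p=0.080000: f=0.018400 → p ← 0.080000 + 0.53·0.018400 = 0.089752
s=0.530000, p=0.089752: f=-0.361381 → p ← 0.089752 + 0.53·(-0.361381) = -0.101780
p(1.06) ≈ -0.1018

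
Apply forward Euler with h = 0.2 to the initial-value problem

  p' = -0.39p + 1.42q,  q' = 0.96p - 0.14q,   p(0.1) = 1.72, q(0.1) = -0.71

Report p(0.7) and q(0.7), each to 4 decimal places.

1.0586, 0.1437

Euler on (p,q): p_{n+1} = p_n + h·p', q_{n+1} = q_n + h·q'.
0.100000: (1.720000, -0.710000); f=(-1.679000, 1.750600) → (1.384200, -0.359880)
0.300000: (1.384200, -0.359880); f=(-1.050868, 1.379215) → (1.174026, -0.084037)
0.500000: (1.174026, -0.084037); f=(-0.577203, 1.138831) → (1.058586, 0.143729)
(p(0.7), q(0.7)) ≈ (1.0586, 0.1437)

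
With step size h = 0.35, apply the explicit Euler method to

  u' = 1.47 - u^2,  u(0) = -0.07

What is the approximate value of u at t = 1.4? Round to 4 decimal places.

Euler: u_{n+1} = u_n + h·f(t_n, u_n).
t=0.000000, u=-0.070000: f=1.465100 → u ← -0.070000 + 0.35·1.465100 = 0.442785
t=0.350000, u=0.442785: f=1.273941 → u ← 0.442785 + 0.35·1.273941 = 0.888665
t=0.700000, u=0.888665: f=0.680275 → u ← 0.888665 + 0.35·0.680275 = 1.126761
t=1.050000, u=1.126761: f=0.200410 → u ← 1.126761 + 0.35·0.200410 = 1.196904
u(1.4) ≈ 1.1969

1.1969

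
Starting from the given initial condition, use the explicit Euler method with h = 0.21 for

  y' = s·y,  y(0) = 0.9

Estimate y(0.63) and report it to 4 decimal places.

Euler: y_{n+1} = y_n + h·f(s_n, y_n).
s=0.000000, y=0.900000: f=0.000000 → y ← 0.900000 + 0.21·0.000000 = 0.900000
s=0.210000, y=0.900000: f=0.189000 → y ← 0.900000 + 0.21·0.189000 = 0.939690
s=0.420000, y=0.939690: f=0.394670 → y ← 0.939690 + 0.21·0.394670 = 1.022571
y(0.63) ≈ 1.0226

1.0226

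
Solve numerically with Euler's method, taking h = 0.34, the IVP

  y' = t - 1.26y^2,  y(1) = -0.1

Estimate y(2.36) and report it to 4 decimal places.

1.2643

Euler: y_{n+1} = y_n + h·f(t_n, y_n).
t=1.000000, y=-0.100000: f=0.987400 → y ← -0.100000 + 0.34·0.987400 = 0.235716
t=1.340000, y=0.235716: f=1.269992 → y ← 0.235716 + 0.34·1.269992 = 0.667513
t=1.680000, y=0.667513: f=1.118577 → y ← 0.667513 + 0.34·1.118577 = 1.047829
t=2.020000, y=1.047829: f=0.636588 → y ← 1.047829 + 0.34·0.636588 = 1.264269
y(2.36) ≈ 1.2643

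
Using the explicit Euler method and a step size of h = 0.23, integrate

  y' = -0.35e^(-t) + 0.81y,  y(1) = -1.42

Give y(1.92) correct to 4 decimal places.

-2.9319

Euler: y_{n+1} = y_n + h·f(t_n, y_n).
t=1.000000, y=-1.420000: f=-1.278958 → y ← -1.420000 + 0.23·(-1.278958) = -1.714160
t=1.230000, y=-1.714160: f=-1.490772 → y ← -1.714160 + 0.23·(-1.490772) = -2.057038
t=1.460000, y=-2.057038: f=-1.747483 → y ← -2.057038 + 0.23·(-1.747483) = -2.458959
t=1.690000, y=-2.458959: f=-2.056339 → y ← -2.458959 + 0.23·(-2.056339) = -2.931917
y(1.92) ≈ -2.9319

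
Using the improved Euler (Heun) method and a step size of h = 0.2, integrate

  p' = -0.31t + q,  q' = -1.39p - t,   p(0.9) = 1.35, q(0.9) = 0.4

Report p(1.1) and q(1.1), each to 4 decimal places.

Heun on (p,q): k1 = f(t_n, state_n); k2 = f(t_n + h, state_n + h·k1); state_{n+1} = state_n + (h/2)·(k1 + k2).
0.900000: (1.350000, 0.400000)
  k1 = (0.121000, -2.776500)
  predictor → (1.374200, -0.155300)
  k2 = (-0.496300, -3.010138)
  → (1.312470, -0.178664)
(p(1.1), q(1.1)) ≈ (1.3125, -0.1787)

1.3125, -0.1787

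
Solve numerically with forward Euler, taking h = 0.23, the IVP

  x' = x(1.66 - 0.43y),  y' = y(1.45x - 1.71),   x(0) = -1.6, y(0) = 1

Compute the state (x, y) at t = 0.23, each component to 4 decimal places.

Euler on (x,y): x_{n+1} = x_n + h·x', y_{n+1} = y_n + h·y'.
0.000000: (-1.600000, 1.000000); f=(-1.968000, -4.030000) → (-2.052640, 0.073100)
(x(0.23), y(0.23)) ≈ (-2.0526, 0.0731)

-2.0526, 0.0731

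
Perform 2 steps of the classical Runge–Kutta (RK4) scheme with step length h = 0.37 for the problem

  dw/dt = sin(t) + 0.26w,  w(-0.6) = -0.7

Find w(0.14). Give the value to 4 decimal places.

RK4: k1 = f(t_n, w_n); k2 = f(t_n + h/2, w_n + (h/2)·k1); k3 = f(t_n + h/2, w_n + (h/2)·k2); k4 = f(t_n + h, w_n + h·k3); w_{n+1} = w_n + (h/6)·(k1 + 2k2 + 2k3 + k4).
t=-0.600000, w=-0.700000:
  k1 = f(-0.600000, -0.700000) = -0.746642
  k2 = f(-0.415000, -0.838129) = -0.621103
  k3 = f(-0.415000, -0.814904) = -0.615065
  k4 = f(-0.230000, -0.927574) = -0.469147
  w ← -0.700000 + (0.37/6)·(k1 + 2k2 + 2k3 + k4) = -0.927434
t=-0.230000, w=-0.927434:
  k1 = f(-0.230000, -0.927434) = -0.469110
  k2 = f(-0.045000, -1.014220) = -0.308682
  k3 = f(-0.045000, -0.984541) = -0.300965
  k4 = f(0.140000, -1.038792) = -0.130543
  w ← -0.927434 + (0.37/6)·(k1 + 2k2 + 2k3 + k4) = -1.039603
w(0.14) ≈ -1.0396

-1.0396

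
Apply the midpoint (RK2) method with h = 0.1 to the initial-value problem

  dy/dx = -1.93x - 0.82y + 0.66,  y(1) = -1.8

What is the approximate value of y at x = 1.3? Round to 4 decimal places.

Midpoint: k1 = f(x_n, y_n); k2 = f(x_n + h/2, y_n + (h/2)·k1); y_{n+1} = y_n + h·k2.
x=1.000000, y=-1.800000:
  k1 = f(1.000000, -1.800000) = 0.206000
  k2 = f(1.050000, -1.789700) = 0.101054
  y ← -1.800000 + 0.1·0.101054 = -1.789895
x=1.100000, y=-1.789895:
  k1 = f(1.100000, -1.789895) = 0.004714
  k2 = f(1.150000, -1.789659) = -0.091980
  y ← -1.789895 + 0.1·(-0.091980) = -1.799093
x=1.200000, y=-1.799093:
  k1 = f(1.200000, -1.799093) = -0.180744
  k2 = f(1.250000, -1.808130) = -0.269834
  y ← -1.799093 + 0.1·(-0.269834) = -1.826076
y(1.3) ≈ -1.8261

-1.8261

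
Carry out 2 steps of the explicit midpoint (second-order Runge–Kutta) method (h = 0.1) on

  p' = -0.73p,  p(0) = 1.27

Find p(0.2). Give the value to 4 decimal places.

1.0976

Midpoint: k1 = f(x_n, p_n); k2 = f(x_n + h/2, p_n + (h/2)·k1); p_{n+1} = p_n + h·k2.
x=0.000000, p=1.270000:
  k1 = f(0.000000, 1.270000) = -0.927100
  k2 = f(0.050000, 1.223645) = -0.893261
  p ← 1.270000 + 0.1·(-0.893261) = 1.180674
x=0.100000, p=1.180674:
  k1 = f(0.100000, 1.180674) = -0.861892
  k2 = f(0.150000, 1.137579) = -0.830433
  p ← 1.180674 + 0.1·(-0.830433) = 1.097631
p(0.2) ≈ 1.0976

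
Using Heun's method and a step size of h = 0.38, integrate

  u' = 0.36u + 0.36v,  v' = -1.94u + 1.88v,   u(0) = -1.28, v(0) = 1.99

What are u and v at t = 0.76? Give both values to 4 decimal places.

-0.1044, 10.9773

Heun on (u,v): k1 = f(t_n, state_n); k2 = f(t_n + h, state_n + h·k1); state_{n+1} = state_n + (h/2)·(k1 + k2).
0.000000: (-1.280000, 1.990000)
  k1 = (0.255600, 6.224400)
  predictor → (-1.182872, 4.355272)
  k2 = (1.142064, 10.482683)
  → (-1.014444, 5.164346)
0.380000: (-1.014444, 5.164346)
  k1 = (1.493965, 11.676991)
  predictor → (-0.446737, 9.601602)
  k2 = (3.295751, 18.917683)
  → (-0.104398, 10.977334)
(u(0.76), v(0.76)) ≈ (-0.1044, 10.9773)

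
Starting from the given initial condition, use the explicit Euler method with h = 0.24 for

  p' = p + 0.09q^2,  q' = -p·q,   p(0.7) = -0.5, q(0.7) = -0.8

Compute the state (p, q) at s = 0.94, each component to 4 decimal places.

-0.6062, -0.8960

Euler on (p,q): p_{n+1} = p_n + h·p', q_{n+1} = q_n + h·q'.
0.700000: (-0.500000, -0.800000); f=(-0.442400, -0.400000) → (-0.606176, -0.896000)
(p(0.94), q(0.94)) ≈ (-0.6062, -0.8960)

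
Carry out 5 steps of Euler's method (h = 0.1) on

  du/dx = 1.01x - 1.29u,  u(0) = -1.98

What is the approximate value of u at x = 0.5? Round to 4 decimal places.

Euler: u_{n+1} = u_n + h·f(x_n, u_n).
x=0.000000, u=-1.980000: f=2.554200 → u ← -1.980000 + 0.1·2.554200 = -1.724580
x=0.100000, u=-1.724580: f=2.325708 → u ← -1.724580 + 0.1·2.325708 = -1.492009
x=0.200000, u=-1.492009: f=2.126692 → u ← -1.492009 + 0.1·2.126692 = -1.279340
x=0.300000, u=-1.279340: f=1.953349 → u ← -1.279340 + 0.1·1.953349 = -1.084005
x=0.400000, u=-1.084005: f=1.802367 → u ← -1.084005 + 0.1·1.802367 = -0.903768
u(0.5) ≈ -0.9038

-0.9038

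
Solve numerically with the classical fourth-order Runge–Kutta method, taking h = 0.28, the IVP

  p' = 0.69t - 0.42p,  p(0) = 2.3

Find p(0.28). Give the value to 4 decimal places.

2.0708

RK4: k1 = f(t_n, p_n); k2 = f(t_n + h/2, p_n + (h/2)·k1); k3 = f(t_n + h/2, p_n + (h/2)·k2); k4 = f(t_n + h, p_n + h·k3); p_{n+1} = p_n + (h/6)·(k1 + 2k2 + 2k3 + k4).
t=0.000000, p=2.300000:
  k1 = f(0.000000, 2.300000) = -0.966000
  k2 = f(0.140000, 2.164760) = -0.812599
  k3 = f(0.140000, 2.186236) = -0.821619
  k4 = f(0.280000, 2.069947) = -0.676178
  p ← 2.300000 + (0.28/6)·(k1 + 2k2 + 2k3 + k4) = 2.070838
p(0.28) ≈ 2.0708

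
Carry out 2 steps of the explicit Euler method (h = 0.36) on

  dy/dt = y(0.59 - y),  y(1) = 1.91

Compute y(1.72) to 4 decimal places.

0.8536

Euler: y_{n+1} = y_n + h·f(t_n, y_n).
t=1.000000, y=1.910000: f=-2.521200 → y ← 1.910000 + 0.36·(-2.521200) = 1.002368
t=1.360000, y=1.002368: f=-0.413344 → y ← 1.002368 + 0.36·(-0.413344) = 0.853564
y(1.72) ≈ 0.8536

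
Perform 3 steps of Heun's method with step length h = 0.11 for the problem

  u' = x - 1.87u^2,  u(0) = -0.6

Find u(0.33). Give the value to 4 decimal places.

-0.8729

Heun: k1 = f(x_n, u_n); k2 = f(x_n + h, u_n + h·k1); u_{n+1} = u_n + (h/2)·(k1 + k2).
x=0.000000, u=-0.600000:
  k1 = f(0.000000, -0.600000) = -0.673200
  k2 = f(0.110000, -0.674052) = -0.739627
  u ← -0.600000 + (0.11/2)·(-0.673200 + (-0.739627)) = -0.677705
x=0.110000, u=-0.677705:
  k1 = f(0.110000, -0.677705) = -0.748862
  k2 = f(0.220000, -0.760080) = -0.860340
  u ← -0.677705 + (0.11/2)·(-0.748862 + (-0.860340)) = -0.766212
x=0.220000, u=-0.766212:
  k1 = f(0.220000, -0.766212) = -0.877840
  k2 = f(0.330000, -0.862774) = -1.061989
  u ← -0.766212 + (0.11/2)·(-0.877840 + (-1.061989)) = -0.872902
u(0.33) ≈ -0.8729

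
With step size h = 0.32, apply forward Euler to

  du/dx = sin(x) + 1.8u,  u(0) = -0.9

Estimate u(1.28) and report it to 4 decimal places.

Euler: u_{n+1} = u_n + h·f(x_n, u_n).
x=0.000000, u=-0.900000: f=-1.620000 → u ← -0.900000 + 0.32·(-1.620000) = -1.418400
x=0.320000, u=-1.418400: f=-2.238553 → u ← -1.418400 + 0.32·(-2.238553) = -2.134737
x=0.640000, u=-2.134737: f=-3.245331 → u ← -2.134737 + 0.32·(-3.245331) = -3.173243
x=0.960000, u=-3.173243: f=-4.892646 → u ← -3.173243 + 0.32·(-4.892646) = -4.738890
u(1.28) ≈ -4.7389

-4.7389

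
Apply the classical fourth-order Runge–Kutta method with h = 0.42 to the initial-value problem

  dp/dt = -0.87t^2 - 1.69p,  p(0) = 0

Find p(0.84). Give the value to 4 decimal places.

-0.1253

RK4: k1 = f(t_n, p_n); k2 = f(t_n + h/2, p_n + (h/2)·k1); k3 = f(t_n + h/2, p_n + (h/2)·k2); k4 = f(t_n + h, p_n + h·k3); p_{n+1} = p_n + (h/6)·(k1 + 2k2 + 2k3 + k4).
t=0.000000, p=0.000000:
  k1 = f(0.000000, 0.000000) = 0.000000
  k2 = f(0.210000, 0.000000) = -0.038367
  k3 = f(0.210000, -0.008057) = -0.024751
  k4 = f(0.420000, -0.010395) = -0.135900
  p ← 0.000000 + (0.42/6)·(k1 + 2k2 + 2k3 + k4) = -0.018349
t=0.420000, p=-0.018349:
  k1 = f(0.420000, -0.018349) = -0.122457
  k2 = f(0.630000, -0.044066) = -0.270832
  k3 = f(0.630000, -0.075224) = -0.218174
  k4 = f(0.840000, -0.109983) = -0.428001
  p ← -0.018349 + (0.42/6)·(k1 + 2k2 + 2k3 + k4) = -0.125342
p(0.84) ≈ -0.1253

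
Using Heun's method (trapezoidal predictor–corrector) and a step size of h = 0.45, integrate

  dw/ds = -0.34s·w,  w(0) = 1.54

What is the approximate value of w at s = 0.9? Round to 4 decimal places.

Heun: k1 = f(s_n, w_n); k2 = f(s_n + h, w_n + h·k1); w_{n+1} = w_n + (h/2)·(k1 + k2).
s=0.000000, w=1.540000:
  k1 = f(0.000000, 1.540000) = 0.000000
  k2 = f(0.450000, 1.540000) = -0.235620
  w ← 1.540000 + (0.45/2)·(0.000000 + (-0.235620)) = 1.486986
s=0.450000, w=1.486986:
  k1 = f(0.450000, 1.486986) = -0.227509
  k2 = f(0.900000, 1.384607) = -0.423690
  w ← 1.486986 + (0.45/2)·(-0.227509 + (-0.423690)) = 1.340466
w(0.9) ≈ 1.3405

1.3405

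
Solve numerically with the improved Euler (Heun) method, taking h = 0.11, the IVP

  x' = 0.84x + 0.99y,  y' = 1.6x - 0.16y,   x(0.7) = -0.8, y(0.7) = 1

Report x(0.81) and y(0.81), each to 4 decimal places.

Heun on (x,y): k1 = f(t_n, state_n); k2 = f(t_n + h, state_n + h·k1); state_{n+1} = state_n + (h/2)·(k1 + k2).
0.700000: (-0.800000, 1.000000)
  k1 = (0.318000, -1.440000)
  predictor → (-0.765020, 0.841600)
  k2 = (0.190567, -1.358688)
  → (-0.772029, 0.846072)
(x(0.81), y(0.81)) ≈ (-0.7720, 0.8461)

-0.7720, 0.8461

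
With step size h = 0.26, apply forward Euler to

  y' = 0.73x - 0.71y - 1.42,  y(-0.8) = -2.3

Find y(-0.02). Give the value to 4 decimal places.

Euler: y_{n+1} = y_n + h·f(x_n, y_n).
x=-0.800000, y=-2.300000: f=-0.371000 → y ← -2.300000 + 0.26·(-0.371000) = -2.396460
x=-0.540000, y=-2.396460: f=-0.112713 → y ← -2.396460 + 0.26·(-0.112713) = -2.425765
x=-0.280000, y=-2.425765: f=0.097893 → y ← -2.425765 + 0.26·0.097893 = -2.400313
y(-0.02) ≈ -2.4003

-2.4003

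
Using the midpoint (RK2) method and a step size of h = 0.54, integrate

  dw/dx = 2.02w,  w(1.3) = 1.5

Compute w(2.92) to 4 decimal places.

Midpoint: k1 = f(x_n, w_n); k2 = f(x_n + h/2, w_n + (h/2)·k1); w_{n+1} = w_n + h·k2.
x=1.300000, w=1.500000:
  k1 = f(1.300000, 1.500000) = 3.030000
  k2 = f(1.570000, 2.318100) = 4.682562
  w ← 1.500000 + 0.54·4.682562 = 4.028583
x=1.840000, w=4.028583:
  k1 = f(1.840000, 4.028583) = 8.137739
  k2 = f(2.110000, 6.225773) = 12.576061
  w ← 4.028583 + 0.54·12.576061 = 10.819657
x=2.380000, w=10.819657:
  k1 = f(2.380000, 10.819657) = 21.855706
  k2 = f(2.650000, 16.720697) = 33.775808
  w ← 10.819657 + 0.54·33.775808 = 29.058593
w(2.92) ≈ 29.0586

29.0586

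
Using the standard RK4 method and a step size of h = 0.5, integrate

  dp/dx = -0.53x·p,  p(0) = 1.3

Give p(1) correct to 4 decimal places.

RK4: k1 = f(x_n, p_n); k2 = f(x_n + h/2, p_n + (h/2)·k1); k3 = f(x_n + h/2, p_n + (h/2)·k2); k4 = f(x_n + h, p_n + h·k3); p_{n+1} = p_n + (h/6)·(k1 + 2k2 + 2k3 + k4).
x=0.000000, p=1.300000:
  k1 = f(0.000000, 1.300000) = 0.000000
  k2 = f(0.250000, 1.300000) = -0.172250
  k3 = f(0.250000, 1.256938) = -0.166544
  k4 = f(0.500000, 1.216728) = -0.322433
  p ← 1.300000 + (0.5/6)·(k1 + 2k2 + 2k3 + k4) = 1.216665
x=0.500000, p=1.216665:
  k1 = f(0.500000, 1.216665) = -0.322416
  k2 = f(0.750000, 1.136061) = -0.451584
  k3 = f(0.750000, 1.103769) = -0.438748
  k4 = f(1.000000, 0.997291) = -0.528564
  p ← 1.216665 + (0.5/6)·(k1 + 2k2 + 2k3 + k4) = 0.997361
p(1) ≈ 0.9974

0.9974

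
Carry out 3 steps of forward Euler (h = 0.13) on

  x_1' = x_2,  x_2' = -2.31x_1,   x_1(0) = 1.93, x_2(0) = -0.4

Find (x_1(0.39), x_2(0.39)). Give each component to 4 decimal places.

1.5500, -2.0693

Euler on (x_1,x_2): x_1_{n+1} = x_1_n + h·x_1', x_2_{n+1} = x_2_n + h·x_2'.
0.000000: (1.930000, -0.400000); f=(-0.400000, -4.458300) → (1.878000, -0.979579)
0.130000: (1.878000, -0.979579); f=(-0.979579, -4.338180) → (1.750655, -1.543542)
0.260000: (1.750655, -1.543542); f=(-1.543542, -4.044012) → (1.549994, -2.069264)
(x_1(0.39), x_2(0.39)) ≈ (1.5500, -2.0693)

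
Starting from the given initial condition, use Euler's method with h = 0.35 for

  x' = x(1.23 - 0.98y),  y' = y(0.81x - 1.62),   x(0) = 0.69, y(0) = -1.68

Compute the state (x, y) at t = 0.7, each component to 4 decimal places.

Euler on (x,y): x_{n+1} = x_n + h·x', y_{n+1} = y_n + h·y'.
0.000000: (0.690000, -1.680000); f=(1.984716, 1.782648) → (1.384651, -1.056073)
0.350000: (1.384651, -1.056073); f=(3.136167, 0.526382) → (2.482309, -0.871840)
(x(0.7), y(0.7)) ≈ (2.4823, -0.8718)

2.4823, -0.8718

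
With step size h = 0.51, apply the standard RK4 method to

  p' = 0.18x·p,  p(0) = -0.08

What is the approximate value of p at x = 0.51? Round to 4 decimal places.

-0.0819

RK4: k1 = f(x_n, p_n); k2 = f(x_n + h/2, p_n + (h/2)·k1); k3 = f(x_n + h/2, p_n + (h/2)·k2); k4 = f(x_n + h, p_n + h·k3); p_{n+1} = p_n + (h/6)·(k1 + 2k2 + 2k3 + k4).
x=0.000000, p=-0.080000:
  k1 = f(0.000000, -0.080000) = 0.000000
  k2 = f(0.255000, -0.080000) = -0.003672
  k3 = f(0.255000, -0.080936) = -0.003715
  k4 = f(0.510000, -0.081895) = -0.007518
  p ← -0.080000 + (0.51/6)·(k1 + 2k2 + 2k3 + k4) = -0.081895
p(0.51) ≈ -0.0819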